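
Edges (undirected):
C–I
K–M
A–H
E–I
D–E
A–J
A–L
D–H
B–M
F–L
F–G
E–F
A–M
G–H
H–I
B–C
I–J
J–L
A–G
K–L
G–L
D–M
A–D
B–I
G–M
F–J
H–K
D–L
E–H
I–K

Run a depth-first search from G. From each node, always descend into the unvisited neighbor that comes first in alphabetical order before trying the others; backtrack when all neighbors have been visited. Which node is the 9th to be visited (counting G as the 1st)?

Visit G
G → A
A → D
D → E
E → F
F → J
J → I
I → B
B → C
B → M
M → K
K → H
K → L

Visit order: G, A, D, E, F, J, I, B, C, M, K, H, L

C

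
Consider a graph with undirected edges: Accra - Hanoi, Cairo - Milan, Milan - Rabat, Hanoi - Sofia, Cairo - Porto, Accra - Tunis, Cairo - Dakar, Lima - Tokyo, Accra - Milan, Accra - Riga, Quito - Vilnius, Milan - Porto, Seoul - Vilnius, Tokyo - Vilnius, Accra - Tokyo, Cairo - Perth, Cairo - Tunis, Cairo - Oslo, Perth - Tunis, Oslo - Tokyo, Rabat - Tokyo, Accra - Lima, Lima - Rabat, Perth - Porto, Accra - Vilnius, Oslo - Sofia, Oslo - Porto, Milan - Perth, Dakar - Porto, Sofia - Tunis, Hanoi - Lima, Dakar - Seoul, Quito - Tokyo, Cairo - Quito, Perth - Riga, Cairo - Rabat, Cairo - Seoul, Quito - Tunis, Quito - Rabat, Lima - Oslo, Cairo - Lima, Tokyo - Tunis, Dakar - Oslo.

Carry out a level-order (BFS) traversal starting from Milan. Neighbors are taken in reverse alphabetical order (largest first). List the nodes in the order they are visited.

Milan, Rabat, Porto, Perth, Cairo, Accra, Tokyo, Quito, Lima, Oslo, Dakar, Tunis, Riga, Seoul, Vilnius, Hanoi, Sofia

Visit Milan; enqueue Rabat, Porto, Perth, Cairo, Accra → queue [Rabat, Porto, Perth, Cairo, Accra]
Visit Rabat; enqueue Tokyo, Quito, Lima → queue [Porto, Perth, Cairo, Accra, Tokyo, Quito, Lima]
Visit Porto; enqueue Oslo, Dakar → queue [Perth, Cairo, Accra, Tokyo, Quito, Lima, Oslo, Dakar]
Visit Perth; enqueue Tunis, Riga → queue [Cairo, Accra, Tokyo, Quito, Lima, Oslo, Dakar, Tunis, Riga]
Visit Cairo; enqueue Seoul → queue [Accra, Tokyo, Quito, Lima, Oslo, Dakar, Tunis, Riga, Seoul]
Visit Accra; enqueue Vilnius, Hanoi → queue [Tokyo, Quito, Lima, Oslo, Dakar, Tunis, Riga, Seoul, Vilnius, Hanoi]
Visit Tokyo → queue [Quito, Lima, Oslo, Dakar, Tunis, Riga, Seoul, Vilnius, Hanoi]
Visit Quito → queue [Lima, Oslo, Dakar, Tunis, Riga, Seoul, Vilnius, Hanoi]
Visit Lima → queue [Oslo, Dakar, Tunis, Riga, Seoul, Vilnius, Hanoi]
Visit Oslo; enqueue Sofia → queue [Dakar, Tunis, Riga, Seoul, Vilnius, Hanoi, Sofia]
Visit Dakar → queue [Tunis, Riga, Seoul, Vilnius, Hanoi, Sofia]
Visit Tunis → queue [Riga, Seoul, Vilnius, Hanoi, Sofia]
Visit Riga → queue [Seoul, Vilnius, Hanoi, Sofia]
Visit Seoul → queue [Vilnius, Hanoi, Sofia]
Visit Vilnius → queue [Hanoi, Sofia]
Visit Hanoi → queue [Sofia]
Visit Sofia → queue []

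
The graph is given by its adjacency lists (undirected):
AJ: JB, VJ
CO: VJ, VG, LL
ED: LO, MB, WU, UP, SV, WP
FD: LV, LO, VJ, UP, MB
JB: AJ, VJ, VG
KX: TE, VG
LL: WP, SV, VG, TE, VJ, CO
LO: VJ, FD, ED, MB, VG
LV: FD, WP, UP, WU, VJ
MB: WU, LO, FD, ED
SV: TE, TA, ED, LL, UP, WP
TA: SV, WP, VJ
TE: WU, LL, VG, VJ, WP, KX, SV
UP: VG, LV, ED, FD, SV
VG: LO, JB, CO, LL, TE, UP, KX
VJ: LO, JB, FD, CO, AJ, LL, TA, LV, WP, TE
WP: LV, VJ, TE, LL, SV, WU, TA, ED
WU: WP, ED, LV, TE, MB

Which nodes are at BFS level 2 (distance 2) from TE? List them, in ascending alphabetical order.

Level 0: TE
Level 1: KX, LL, SV, VG, VJ, WP, WU
Level 2: AJ, CO, ED, FD, JB, LO, LV, MB, TA, UP

AJ, CO, ED, FD, JB, LO, LV, MB, TA, UP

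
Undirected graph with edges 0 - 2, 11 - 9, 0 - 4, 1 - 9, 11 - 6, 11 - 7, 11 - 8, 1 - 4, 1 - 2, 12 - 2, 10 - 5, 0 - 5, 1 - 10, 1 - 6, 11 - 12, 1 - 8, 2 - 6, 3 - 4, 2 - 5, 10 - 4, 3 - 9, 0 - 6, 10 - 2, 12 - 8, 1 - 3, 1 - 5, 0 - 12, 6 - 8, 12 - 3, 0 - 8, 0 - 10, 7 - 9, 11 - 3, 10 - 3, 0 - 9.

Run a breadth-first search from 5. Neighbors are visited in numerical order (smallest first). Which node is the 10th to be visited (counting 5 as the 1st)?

12

Visit 5; enqueue 0, 1, 2, 10 → queue [0, 1, 2, 10]
Visit 0; enqueue 4, 6, 8, 9, 12 → queue [1, 2, 10, 4, 6, 8, 9, 12]
Visit 1; enqueue 3 → queue [2, 10, 4, 6, 8, 9, 12, 3]
Visit 2 → queue [10, 4, 6, 8, 9, 12, 3]
Visit 10 → queue [4, 6, 8, 9, 12, 3]
Visit 4 → queue [6, 8, 9, 12, 3]
Visit 6; enqueue 11 → queue [8, 9, 12, 3, 11]
Visit 8 → queue [9, 12, 3, 11]
Visit 9; enqueue 7 → queue [12, 3, 11, 7]
Visit 12 → queue [3, 11, 7]
Visit 3 → queue [11, 7]
Visit 11 → queue [7]
Visit 7 → queue []

Visit order: 5, 0, 1, 2, 10, 4, 6, 8, 9, 12, 3, 11, 7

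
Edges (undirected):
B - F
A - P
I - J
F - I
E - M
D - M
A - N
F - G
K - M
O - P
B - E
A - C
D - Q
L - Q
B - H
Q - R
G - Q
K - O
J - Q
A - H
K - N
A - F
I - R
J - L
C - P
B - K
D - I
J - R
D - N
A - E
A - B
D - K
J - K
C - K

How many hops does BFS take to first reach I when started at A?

2

Level 0: A
Level 1: B, C, E, F, H, N, P
Level 2: D, G, I, K, M, O
Level 3: J, Q, R
Level 4: L
I first appears at level 2.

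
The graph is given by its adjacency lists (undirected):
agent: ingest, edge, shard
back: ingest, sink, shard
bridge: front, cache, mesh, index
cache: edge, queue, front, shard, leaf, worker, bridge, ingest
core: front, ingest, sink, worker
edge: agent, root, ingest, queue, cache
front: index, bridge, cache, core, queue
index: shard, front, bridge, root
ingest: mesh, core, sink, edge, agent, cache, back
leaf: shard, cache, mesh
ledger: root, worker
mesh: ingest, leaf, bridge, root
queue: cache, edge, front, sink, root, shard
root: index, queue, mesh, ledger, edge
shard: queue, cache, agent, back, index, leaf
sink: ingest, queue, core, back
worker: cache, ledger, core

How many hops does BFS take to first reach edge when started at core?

2

Level 0: core
Level 1: front, ingest, sink, worker
Level 2: agent, back, bridge, cache, edge, index, ledger, mesh, queue
Level 3: leaf, root, shard
edge first appears at level 2.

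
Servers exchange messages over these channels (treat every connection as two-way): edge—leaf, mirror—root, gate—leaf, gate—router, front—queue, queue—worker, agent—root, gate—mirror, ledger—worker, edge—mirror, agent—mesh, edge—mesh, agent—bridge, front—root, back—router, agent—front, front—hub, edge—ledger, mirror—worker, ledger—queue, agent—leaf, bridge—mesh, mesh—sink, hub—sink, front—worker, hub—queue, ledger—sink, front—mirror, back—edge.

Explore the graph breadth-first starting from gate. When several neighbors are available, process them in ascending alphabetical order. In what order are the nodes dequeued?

gate, leaf, mirror, router, agent, edge, front, root, worker, back, bridge, mesh, ledger, hub, queue, sink

Visit gate; enqueue leaf, mirror, router → queue [leaf, mirror, router]
Visit leaf; enqueue agent, edge → queue [mirror, router, agent, edge]
Visit mirror; enqueue front, root, worker → queue [router, agent, edge, front, root, worker]
Visit router; enqueue back → queue [agent, edge, front, root, worker, back]
Visit agent; enqueue bridge, mesh → queue [edge, front, root, worker, back, bridge, mesh]
Visit edge; enqueue ledger → queue [front, root, worker, back, bridge, mesh, ledger]
Visit front; enqueue hub, queue → queue [root, worker, back, bridge, mesh, ledger, hub, queue]
Visit root → queue [worker, back, bridge, mesh, ledger, hub, queue]
Visit worker → queue [back, bridge, mesh, ledger, hub, queue]
Visit back → queue [bridge, mesh, ledger, hub, queue]
Visit bridge → queue [mesh, ledger, hub, queue]
Visit mesh; enqueue sink → queue [ledger, hub, queue, sink]
Visit ledger → queue [hub, queue, sink]
Visit hub → queue [queue, sink]
Visit queue → queue [sink]
Visit sink → queue []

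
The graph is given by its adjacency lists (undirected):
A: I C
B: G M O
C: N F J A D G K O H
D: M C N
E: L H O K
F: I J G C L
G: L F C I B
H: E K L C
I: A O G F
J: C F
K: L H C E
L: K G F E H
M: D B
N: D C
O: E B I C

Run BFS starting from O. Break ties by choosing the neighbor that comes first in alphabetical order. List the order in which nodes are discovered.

O B C E I G M A D F H J K N L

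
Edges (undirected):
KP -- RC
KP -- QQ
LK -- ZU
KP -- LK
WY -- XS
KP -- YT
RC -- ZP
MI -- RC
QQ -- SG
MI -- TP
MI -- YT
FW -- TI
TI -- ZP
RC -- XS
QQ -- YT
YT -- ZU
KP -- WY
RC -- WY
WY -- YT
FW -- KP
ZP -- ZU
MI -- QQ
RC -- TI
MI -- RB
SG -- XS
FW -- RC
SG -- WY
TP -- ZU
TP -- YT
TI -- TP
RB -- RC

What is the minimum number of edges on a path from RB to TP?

2

Level 0: RB
Level 1: MI, RC
Level 2: FW, KP, QQ, TI, TP, WY, XS, YT, ZP
Level 3: LK, SG, ZU
TP first appears at level 2.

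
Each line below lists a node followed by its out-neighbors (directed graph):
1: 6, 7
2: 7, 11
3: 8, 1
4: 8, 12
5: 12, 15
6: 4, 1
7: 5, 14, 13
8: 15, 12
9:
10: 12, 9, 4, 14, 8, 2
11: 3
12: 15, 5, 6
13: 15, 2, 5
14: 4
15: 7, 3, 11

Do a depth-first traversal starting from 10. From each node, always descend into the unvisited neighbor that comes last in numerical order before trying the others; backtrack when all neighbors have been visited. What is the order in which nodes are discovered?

10 → 14 → 4 → 12 → 15 → 11 → 3 → 8 → 1 → 7 → 13 → 5 → 2 → 6 → 9

Visit 10
10 → 14
14 → 4
4 → 12
12 → 15
15 → 11
11 → 3
3 → 8
3 → 1
1 → 7
7 → 13
13 → 5
13 → 2
1 → 6
10 → 9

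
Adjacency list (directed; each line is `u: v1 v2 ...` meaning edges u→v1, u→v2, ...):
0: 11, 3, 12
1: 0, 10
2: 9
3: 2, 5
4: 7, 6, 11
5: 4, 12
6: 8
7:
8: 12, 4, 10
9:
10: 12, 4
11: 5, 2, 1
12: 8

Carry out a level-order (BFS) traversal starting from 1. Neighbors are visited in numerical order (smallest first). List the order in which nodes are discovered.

1 -> 0 -> 10 -> 3 -> 11 -> 12 -> 4 -> 2 -> 5 -> 8 -> 6 -> 7 -> 9

Visit 1; enqueue 0, 10 → queue [0, 10]
Visit 0; enqueue 3, 11, 12 → queue [10, 3, 11, 12]
Visit 10; enqueue 4 → queue [3, 11, 12, 4]
Visit 3; enqueue 2, 5 → queue [11, 12, 4, 2, 5]
Visit 11 → queue [12, 4, 2, 5]
Visit 12; enqueue 8 → queue [4, 2, 5, 8]
Visit 4; enqueue 6, 7 → queue [2, 5, 8, 6, 7]
Visit 2; enqueue 9 → queue [5, 8, 6, 7, 9]
Visit 5 → queue [8, 6, 7, 9]
Visit 8 → queue [6, 7, 9]
Visit 6 → queue [7, 9]
Visit 7 → queue [9]
Visit 9 → queue []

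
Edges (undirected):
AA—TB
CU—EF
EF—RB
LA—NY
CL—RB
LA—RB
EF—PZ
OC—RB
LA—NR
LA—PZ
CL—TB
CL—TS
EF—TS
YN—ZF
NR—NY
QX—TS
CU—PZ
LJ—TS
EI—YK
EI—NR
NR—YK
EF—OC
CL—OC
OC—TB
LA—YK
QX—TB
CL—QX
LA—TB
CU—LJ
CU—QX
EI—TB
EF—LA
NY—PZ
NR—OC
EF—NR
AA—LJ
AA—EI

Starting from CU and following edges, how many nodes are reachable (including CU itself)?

16

BFS from CU visits: CU, EF, LJ, PZ, QX, LA, NR, OC, RB, TS, AA, NY, CL, TB, YK, EI
Reachable nodes: 16 of 18 total.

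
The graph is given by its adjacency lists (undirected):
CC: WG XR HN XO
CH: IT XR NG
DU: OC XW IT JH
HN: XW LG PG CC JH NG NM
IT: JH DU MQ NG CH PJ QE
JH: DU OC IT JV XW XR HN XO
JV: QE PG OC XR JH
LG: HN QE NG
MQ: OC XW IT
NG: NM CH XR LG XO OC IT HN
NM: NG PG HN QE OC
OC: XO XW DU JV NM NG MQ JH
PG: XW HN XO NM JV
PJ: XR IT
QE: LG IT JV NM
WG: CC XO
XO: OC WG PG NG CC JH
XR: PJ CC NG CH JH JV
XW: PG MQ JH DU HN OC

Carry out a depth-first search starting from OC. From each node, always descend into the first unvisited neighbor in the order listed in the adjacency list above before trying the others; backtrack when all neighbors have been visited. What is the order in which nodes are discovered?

Visit OC
OC → XO
XO → WG
WG → CC
CC → XR
XR → PJ
PJ → IT
IT → JH
JH → DU
DU → XW
XW → PG
PG → HN
HN → LG
LG → QE
QE → JV
QE → NM
NM → NG
NG → CH
XW → MQ

OC -> XO -> WG -> CC -> XR -> PJ -> IT -> JH -> DU -> XW -> PG -> HN -> LG -> QE -> JV -> NM -> NG -> CH -> MQ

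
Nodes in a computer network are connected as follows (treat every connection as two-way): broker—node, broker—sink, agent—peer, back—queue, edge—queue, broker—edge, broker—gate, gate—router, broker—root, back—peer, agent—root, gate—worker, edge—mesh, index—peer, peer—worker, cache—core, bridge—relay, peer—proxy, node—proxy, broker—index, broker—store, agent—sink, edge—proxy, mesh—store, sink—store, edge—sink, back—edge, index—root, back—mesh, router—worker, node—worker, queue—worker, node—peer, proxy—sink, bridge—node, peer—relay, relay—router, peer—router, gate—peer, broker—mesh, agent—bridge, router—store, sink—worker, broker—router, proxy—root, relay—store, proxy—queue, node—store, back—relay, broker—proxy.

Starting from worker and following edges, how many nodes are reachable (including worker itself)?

18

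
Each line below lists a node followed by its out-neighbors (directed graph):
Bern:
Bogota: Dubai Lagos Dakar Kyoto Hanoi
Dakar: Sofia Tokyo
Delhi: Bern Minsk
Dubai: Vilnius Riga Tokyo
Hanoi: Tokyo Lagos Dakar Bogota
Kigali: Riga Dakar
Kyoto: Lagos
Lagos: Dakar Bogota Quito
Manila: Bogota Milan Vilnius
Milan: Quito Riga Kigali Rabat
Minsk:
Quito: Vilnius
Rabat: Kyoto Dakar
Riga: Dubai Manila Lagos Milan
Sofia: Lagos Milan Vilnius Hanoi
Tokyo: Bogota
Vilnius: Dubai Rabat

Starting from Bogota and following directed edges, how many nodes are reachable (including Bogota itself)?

BFS from Bogota visits: Bogota, Dubai, Lagos, Dakar, Kyoto, Hanoi, Vilnius, Riga, Tokyo, Quito, Sofia, Rabat, Manila, Milan, Kigali
Reachable nodes: 15 of 18 total.

15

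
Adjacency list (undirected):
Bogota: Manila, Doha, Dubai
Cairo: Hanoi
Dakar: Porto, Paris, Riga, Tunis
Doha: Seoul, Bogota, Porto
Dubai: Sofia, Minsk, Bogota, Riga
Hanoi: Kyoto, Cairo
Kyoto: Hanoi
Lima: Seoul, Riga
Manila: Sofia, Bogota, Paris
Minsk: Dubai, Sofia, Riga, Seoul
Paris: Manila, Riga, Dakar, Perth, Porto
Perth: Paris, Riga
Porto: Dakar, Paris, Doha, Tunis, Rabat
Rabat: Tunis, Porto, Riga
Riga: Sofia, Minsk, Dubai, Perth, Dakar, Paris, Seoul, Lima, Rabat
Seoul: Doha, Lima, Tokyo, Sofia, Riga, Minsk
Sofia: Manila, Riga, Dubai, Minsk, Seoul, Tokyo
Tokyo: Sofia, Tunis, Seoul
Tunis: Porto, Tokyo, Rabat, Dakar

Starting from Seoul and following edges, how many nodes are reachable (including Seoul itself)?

16

BFS from Seoul visits: Seoul, Doha, Lima, Tokyo, Sofia, Riga, Minsk, Bogota, Porto, Tunis, Manila, Dubai, Perth, Dakar, Paris, Rabat
Reachable nodes: 16 of 19 total.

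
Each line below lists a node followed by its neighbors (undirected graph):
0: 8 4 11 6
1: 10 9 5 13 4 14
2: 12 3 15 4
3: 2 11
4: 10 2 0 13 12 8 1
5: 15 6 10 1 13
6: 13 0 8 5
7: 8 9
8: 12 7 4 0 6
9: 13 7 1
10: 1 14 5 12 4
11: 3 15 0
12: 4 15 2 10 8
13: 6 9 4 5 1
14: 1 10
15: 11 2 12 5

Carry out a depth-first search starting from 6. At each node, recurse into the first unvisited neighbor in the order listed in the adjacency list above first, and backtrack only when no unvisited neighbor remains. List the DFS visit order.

Visit 6
6 → 13
13 → 9
9 → 7
7 → 8
8 → 12
12 → 4
4 → 10
10 → 1
1 → 5
5 → 15
15 → 11
11 → 3
3 → 2
11 → 0
1 → 14

6 13 9 7 8 12 4 10 1 5 15 11 3 2 0 14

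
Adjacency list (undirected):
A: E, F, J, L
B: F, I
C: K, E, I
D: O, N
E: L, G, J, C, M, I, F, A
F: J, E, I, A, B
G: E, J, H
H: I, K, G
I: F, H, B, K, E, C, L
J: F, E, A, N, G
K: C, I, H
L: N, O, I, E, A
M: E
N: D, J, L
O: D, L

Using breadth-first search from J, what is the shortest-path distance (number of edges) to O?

3

Level 0: J
Level 1: A, E, F, G, N
Level 2: B, C, D, H, I, L, M
Level 3: K, O
O first appears at level 3.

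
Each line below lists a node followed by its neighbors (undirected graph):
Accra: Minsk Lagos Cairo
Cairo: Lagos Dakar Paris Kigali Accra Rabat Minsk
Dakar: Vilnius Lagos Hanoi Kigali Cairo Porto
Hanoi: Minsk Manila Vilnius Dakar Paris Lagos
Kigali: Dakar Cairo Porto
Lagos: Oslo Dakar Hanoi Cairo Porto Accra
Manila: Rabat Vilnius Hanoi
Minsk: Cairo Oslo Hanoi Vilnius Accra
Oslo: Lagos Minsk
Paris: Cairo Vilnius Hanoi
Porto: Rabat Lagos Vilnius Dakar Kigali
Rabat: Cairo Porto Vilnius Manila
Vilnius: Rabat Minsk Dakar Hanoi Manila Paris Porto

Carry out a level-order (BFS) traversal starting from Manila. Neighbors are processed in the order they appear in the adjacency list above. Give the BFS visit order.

Manila, Rabat, Vilnius, Hanoi, Cairo, Porto, Minsk, Dakar, Paris, Lagos, Kigali, Accra, Oslo

Visit Manila; enqueue Rabat, Vilnius, Hanoi → queue [Rabat, Vilnius, Hanoi]
Visit Rabat; enqueue Cairo, Porto → queue [Vilnius, Hanoi, Cairo, Porto]
Visit Vilnius; enqueue Minsk, Dakar, Paris → queue [Hanoi, Cairo, Porto, Minsk, Dakar, Paris]
Visit Hanoi; enqueue Lagos → queue [Cairo, Porto, Minsk, Dakar, Paris, Lagos]
Visit Cairo; enqueue Kigali, Accra → queue [Porto, Minsk, Dakar, Paris, Lagos, Kigali, Accra]
Visit Porto → queue [Minsk, Dakar, Paris, Lagos, Kigali, Accra]
Visit Minsk; enqueue Oslo → queue [Dakar, Paris, Lagos, Kigali, Accra, Oslo]
Visit Dakar → queue [Paris, Lagos, Kigali, Accra, Oslo]
Visit Paris → queue [Lagos, Kigali, Accra, Oslo]
Visit Lagos → queue [Kigali, Accra, Oslo]
Visit Kigali → queue [Accra, Oslo]
Visit Accra → queue [Oslo]
Visit Oslo → queue []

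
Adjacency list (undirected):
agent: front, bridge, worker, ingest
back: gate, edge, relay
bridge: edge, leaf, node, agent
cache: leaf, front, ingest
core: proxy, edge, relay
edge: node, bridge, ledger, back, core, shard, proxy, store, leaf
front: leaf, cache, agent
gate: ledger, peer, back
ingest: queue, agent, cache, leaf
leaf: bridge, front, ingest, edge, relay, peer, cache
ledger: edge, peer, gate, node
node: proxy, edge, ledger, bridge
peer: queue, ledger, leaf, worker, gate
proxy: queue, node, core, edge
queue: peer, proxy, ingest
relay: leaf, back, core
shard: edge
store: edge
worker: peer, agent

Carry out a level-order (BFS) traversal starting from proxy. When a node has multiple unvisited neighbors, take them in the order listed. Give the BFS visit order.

Visit proxy; enqueue queue, node, core, edge → queue [queue, node, core, edge]
Visit queue; enqueue peer, ingest → queue [node, core, edge, peer, ingest]
Visit node; enqueue ledger, bridge → queue [core, edge, peer, ingest, ledger, bridge]
Visit core; enqueue relay → queue [edge, peer, ingest, ledger, bridge, relay]
Visit edge; enqueue back, shard, store, leaf → queue [peer, ingest, ledger, bridge, relay, back, shard, store, leaf]
Visit peer; enqueue worker, gate → queue [ingest, ledger, bridge, relay, back, shard, store, leaf, worker, gate]
Visit ingest; enqueue agent, cache → queue [ledger, bridge, relay, back, shard, store, leaf, worker, gate, agent, cache]
Visit ledger → queue [bridge, relay, back, shard, store, leaf, worker, gate, agent, cache]
Visit bridge → queue [relay, back, shard, store, leaf, worker, gate, agent, cache]
Visit relay → queue [back, shard, store, leaf, worker, gate, agent, cache]
Visit back → queue [shard, store, leaf, worker, gate, agent, cache]
Visit shard → queue [store, leaf, worker, gate, agent, cache]
Visit store → queue [leaf, worker, gate, agent, cache]
Visit leaf; enqueue front → queue [worker, gate, agent, cache, front]
Visit worker → queue [gate, agent, cache, front]
Visit gate → queue [agent, cache, front]
Visit agent → queue [cache, front]
Visit cache → queue [front]
Visit front → queue []

proxy, queue, node, core, edge, peer, ingest, ledger, bridge, relay, back, shard, store, leaf, worker, gate, agent, cache, front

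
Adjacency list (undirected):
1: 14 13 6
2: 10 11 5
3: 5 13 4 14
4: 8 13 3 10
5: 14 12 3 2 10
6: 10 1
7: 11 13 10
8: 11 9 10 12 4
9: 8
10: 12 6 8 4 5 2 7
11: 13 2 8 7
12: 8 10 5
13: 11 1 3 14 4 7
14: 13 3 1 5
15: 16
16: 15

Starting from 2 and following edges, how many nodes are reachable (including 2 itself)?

14

BFS from 2 visits: 2, 11, 10, 5, 13, 8, 7, 12, 6, 4, 14, 3, 1, 9
Reachable nodes: 14 of 16 total.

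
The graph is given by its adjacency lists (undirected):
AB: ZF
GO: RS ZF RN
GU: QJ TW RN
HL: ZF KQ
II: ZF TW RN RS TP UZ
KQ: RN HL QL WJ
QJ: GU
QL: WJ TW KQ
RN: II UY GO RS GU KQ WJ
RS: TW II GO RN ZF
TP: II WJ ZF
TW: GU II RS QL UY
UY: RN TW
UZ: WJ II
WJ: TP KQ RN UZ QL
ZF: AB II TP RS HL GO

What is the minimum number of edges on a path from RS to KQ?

2

Level 0: RS
Level 1: GO, II, RN, TW, ZF
Level 2: AB, GU, HL, KQ, QL, TP, UY, UZ, WJ
Level 3: QJ
KQ first appears at level 2.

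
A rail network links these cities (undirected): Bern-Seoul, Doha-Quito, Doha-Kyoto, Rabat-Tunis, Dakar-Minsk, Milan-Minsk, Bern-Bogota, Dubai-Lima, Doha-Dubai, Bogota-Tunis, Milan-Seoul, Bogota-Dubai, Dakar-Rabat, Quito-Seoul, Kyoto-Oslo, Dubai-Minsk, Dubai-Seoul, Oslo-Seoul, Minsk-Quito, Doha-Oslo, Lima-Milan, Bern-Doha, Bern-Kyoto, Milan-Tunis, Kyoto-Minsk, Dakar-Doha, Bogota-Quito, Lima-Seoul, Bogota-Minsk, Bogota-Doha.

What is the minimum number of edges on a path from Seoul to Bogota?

Level 0: Seoul
Level 1: Bern, Dubai, Lima, Milan, Oslo, Quito
Level 2: Bogota, Doha, Kyoto, Minsk, Tunis
Level 3: Dakar, Rabat
Bogota first appears at level 2.

2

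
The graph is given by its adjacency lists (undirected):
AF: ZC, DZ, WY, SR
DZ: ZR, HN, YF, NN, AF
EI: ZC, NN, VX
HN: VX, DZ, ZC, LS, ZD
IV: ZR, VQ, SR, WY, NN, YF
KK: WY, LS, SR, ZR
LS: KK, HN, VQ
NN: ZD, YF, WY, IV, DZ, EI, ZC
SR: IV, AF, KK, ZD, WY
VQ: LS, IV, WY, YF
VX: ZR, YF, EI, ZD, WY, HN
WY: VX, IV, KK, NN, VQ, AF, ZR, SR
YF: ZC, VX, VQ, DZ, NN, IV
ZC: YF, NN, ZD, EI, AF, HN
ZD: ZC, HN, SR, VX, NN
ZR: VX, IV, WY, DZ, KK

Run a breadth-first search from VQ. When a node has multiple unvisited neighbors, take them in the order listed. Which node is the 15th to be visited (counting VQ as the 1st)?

Visit VQ; enqueue LS, IV, WY, YF → queue [LS, IV, WY, YF]
Visit LS; enqueue KK, HN → queue [IV, WY, YF, KK, HN]
Visit IV; enqueue ZR, SR, NN → queue [WY, YF, KK, HN, ZR, SR, NN]
Visit WY; enqueue VX, AF → queue [YF, KK, HN, ZR, SR, NN, VX, AF]
Visit YF; enqueue ZC, DZ → queue [KK, HN, ZR, SR, NN, VX, AF, ZC, DZ]
Visit KK → queue [HN, ZR, SR, NN, VX, AF, ZC, DZ]
Visit HN; enqueue ZD → queue [ZR, SR, NN, VX, AF, ZC, DZ, ZD]
Visit ZR → queue [SR, NN, VX, AF, ZC, DZ, ZD]
Visit SR → queue [NN, VX, AF, ZC, DZ, ZD]
Visit NN; enqueue EI → queue [VX, AF, ZC, DZ, ZD, EI]
Visit VX → queue [AF, ZC, DZ, ZD, EI]
Visit AF → queue [ZC, DZ, ZD, EI]
Visit ZC → queue [DZ, ZD, EI]
Visit DZ → queue [ZD, EI]
Visit ZD → queue [EI]
Visit EI → queue []

Visit order: VQ, LS, IV, WY, YF, KK, HN, ZR, SR, NN, VX, AF, ZC, DZ, ZD, EI

ZD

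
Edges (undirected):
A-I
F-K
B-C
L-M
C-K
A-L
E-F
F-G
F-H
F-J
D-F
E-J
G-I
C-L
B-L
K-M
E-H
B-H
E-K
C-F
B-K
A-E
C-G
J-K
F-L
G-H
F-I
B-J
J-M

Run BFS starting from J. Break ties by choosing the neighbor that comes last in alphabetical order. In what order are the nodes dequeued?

Visit J; enqueue M, K, F, E, B → queue [M, K, F, E, B]
Visit M; enqueue L → queue [K, F, E, B, L]
Visit K; enqueue C → queue [F, E, B, L, C]
Visit F; enqueue I, H, G, D → queue [E, B, L, C, I, H, G, D]
Visit E; enqueue A → queue [B, L, C, I, H, G, D, A]
Visit B → queue [L, C, I, H, G, D, A]
Visit L → queue [C, I, H, G, D, A]
Visit C → queue [I, H, G, D, A]
Visit I → queue [H, G, D, A]
Visit H → queue [G, D, A]
Visit G → queue [D, A]
Visit D → queue [A]
Visit A → queue []

J → M → K → F → E → B → L → C → I → H → G → D → A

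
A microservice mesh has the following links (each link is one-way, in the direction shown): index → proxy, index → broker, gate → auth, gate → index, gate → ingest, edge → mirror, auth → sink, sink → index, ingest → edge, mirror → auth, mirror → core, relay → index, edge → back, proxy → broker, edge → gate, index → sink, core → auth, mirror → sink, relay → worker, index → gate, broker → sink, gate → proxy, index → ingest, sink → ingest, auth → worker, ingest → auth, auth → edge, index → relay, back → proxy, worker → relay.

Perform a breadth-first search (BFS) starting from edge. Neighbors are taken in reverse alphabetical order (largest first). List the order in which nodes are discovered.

edge → mirror → gate → back → sink → core → auth → proxy → ingest → index → worker → broker → relay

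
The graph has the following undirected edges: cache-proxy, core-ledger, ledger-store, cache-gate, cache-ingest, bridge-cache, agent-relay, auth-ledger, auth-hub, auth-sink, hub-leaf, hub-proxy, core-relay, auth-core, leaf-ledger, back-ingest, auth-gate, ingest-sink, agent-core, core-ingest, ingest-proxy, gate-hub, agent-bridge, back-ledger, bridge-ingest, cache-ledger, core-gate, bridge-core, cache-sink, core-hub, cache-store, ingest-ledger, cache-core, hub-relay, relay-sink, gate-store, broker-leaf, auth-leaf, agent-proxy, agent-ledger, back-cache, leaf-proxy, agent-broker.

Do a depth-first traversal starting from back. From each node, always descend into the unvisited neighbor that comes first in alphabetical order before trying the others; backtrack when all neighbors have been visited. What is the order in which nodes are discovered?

back, cache, bridge, agent, broker, leaf, auth, core, gate, hub, proxy, ingest, ledger, store, sink, relay

Visit back
back → cache
cache → bridge
bridge → agent
agent → broker
broker → leaf
leaf → auth
auth → core
core → gate
gate → hub
hub → proxy
proxy → ingest
ingest → ledger
ledger → store
ingest → sink
sink → relay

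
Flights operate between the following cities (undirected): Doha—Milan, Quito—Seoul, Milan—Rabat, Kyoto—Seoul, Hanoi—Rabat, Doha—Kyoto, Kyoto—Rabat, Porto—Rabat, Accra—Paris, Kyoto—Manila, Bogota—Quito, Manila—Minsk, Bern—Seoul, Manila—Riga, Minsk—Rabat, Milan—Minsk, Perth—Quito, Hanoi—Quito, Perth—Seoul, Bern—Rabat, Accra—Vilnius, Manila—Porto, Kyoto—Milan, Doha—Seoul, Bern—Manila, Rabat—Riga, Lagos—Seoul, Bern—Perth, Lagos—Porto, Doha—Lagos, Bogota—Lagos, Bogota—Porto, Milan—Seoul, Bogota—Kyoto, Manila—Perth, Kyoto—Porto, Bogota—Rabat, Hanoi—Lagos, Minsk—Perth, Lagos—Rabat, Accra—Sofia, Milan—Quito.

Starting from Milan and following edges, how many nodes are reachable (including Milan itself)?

BFS from Milan visits: Milan, Doha, Kyoto, Minsk, Quito, Rabat, Seoul, Lagos, Bogota, Manila, Porto, Perth, Hanoi, Bern, Riga
Reachable nodes: 15 of 19 total.

15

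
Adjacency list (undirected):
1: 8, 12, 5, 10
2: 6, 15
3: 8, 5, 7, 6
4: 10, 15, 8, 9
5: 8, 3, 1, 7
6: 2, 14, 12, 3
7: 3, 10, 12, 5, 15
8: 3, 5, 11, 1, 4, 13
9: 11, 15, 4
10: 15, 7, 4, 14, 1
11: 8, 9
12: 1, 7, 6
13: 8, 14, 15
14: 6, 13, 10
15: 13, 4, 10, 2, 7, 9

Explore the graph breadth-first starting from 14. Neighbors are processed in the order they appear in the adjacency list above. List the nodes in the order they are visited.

14, 6, 13, 10, 2, 12, 3, 8, 15, 7, 4, 1, 5, 11, 9

Visit 14; enqueue 6, 13, 10 → queue [6, 13, 10]
Visit 6; enqueue 2, 12, 3 → queue [13, 10, 2, 12, 3]
Visit 13; enqueue 8, 15 → queue [10, 2, 12, 3, 8, 15]
Visit 10; enqueue 7, 4, 1 → queue [2, 12, 3, 8, 15, 7, 4, 1]
Visit 2 → queue [12, 3, 8, 15, 7, 4, 1]
Visit 12 → queue [3, 8, 15, 7, 4, 1]
Visit 3; enqueue 5 → queue [8, 15, 7, 4, 1, 5]
Visit 8; enqueue 11 → queue [15, 7, 4, 1, 5, 11]
Visit 15; enqueue 9 → queue [7, 4, 1, 5, 11, 9]
Visit 7 → queue [4, 1, 5, 11, 9]
Visit 4 → queue [1, 5, 11, 9]
Visit 1 → queue [5, 11, 9]
Visit 5 → queue [11, 9]
Visit 11 → queue [9]
Visit 9 → queue []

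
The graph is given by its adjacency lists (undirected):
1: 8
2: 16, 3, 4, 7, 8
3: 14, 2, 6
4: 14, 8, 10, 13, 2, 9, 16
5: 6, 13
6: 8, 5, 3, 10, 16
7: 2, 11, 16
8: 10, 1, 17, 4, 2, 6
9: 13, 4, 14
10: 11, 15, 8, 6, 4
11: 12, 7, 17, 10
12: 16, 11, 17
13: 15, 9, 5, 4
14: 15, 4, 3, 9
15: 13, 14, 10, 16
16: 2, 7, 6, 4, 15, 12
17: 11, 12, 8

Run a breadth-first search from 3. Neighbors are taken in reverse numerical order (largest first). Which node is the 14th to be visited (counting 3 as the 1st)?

Visit 3; enqueue 14, 6, 2 → queue [14, 6, 2]
Visit 14; enqueue 15, 9, 4 → queue [6, 2, 15, 9, 4]
Visit 6; enqueue 16, 10, 8, 5 → queue [2, 15, 9, 4, 16, 10, 8, 5]
Visit 2; enqueue 7 → queue [15, 9, 4, 16, 10, 8, 5, 7]
Visit 15; enqueue 13 → queue [9, 4, 16, 10, 8, 5, 7, 13]
Visit 9 → queue [4, 16, 10, 8, 5, 7, 13]
Visit 4 → queue [16, 10, 8, 5, 7, 13]
Visit 16; enqueue 12 → queue [10, 8, 5, 7, 13, 12]
Visit 10; enqueue 11 → queue [8, 5, 7, 13, 12, 11]
Visit 8; enqueue 17, 1 → queue [5, 7, 13, 12, 11, 17, 1]
Visit 5 → queue [7, 13, 12, 11, 17, 1]
Visit 7 → queue [13, 12, 11, 17, 1]
Visit 13 → queue [12, 11, 17, 1]
Visit 12 → queue [11, 17, 1]
Visit 11 → queue [17, 1]
Visit 17 → queue [1]
Visit 1 → queue []

Visit order: 3, 14, 6, 2, 15, 9, 4, 16, 10, 8, 5, 7, 13, 12, 11, 17, 1

12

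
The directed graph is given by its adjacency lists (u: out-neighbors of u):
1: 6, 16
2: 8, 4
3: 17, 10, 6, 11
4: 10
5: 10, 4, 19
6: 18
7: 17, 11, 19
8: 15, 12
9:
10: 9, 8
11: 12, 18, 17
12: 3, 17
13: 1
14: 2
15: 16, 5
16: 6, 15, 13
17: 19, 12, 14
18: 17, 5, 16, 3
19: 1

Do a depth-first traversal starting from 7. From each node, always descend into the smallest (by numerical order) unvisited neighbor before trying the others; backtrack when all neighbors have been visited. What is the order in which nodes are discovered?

Visit 7
7 → 11
11 → 12
12 → 3
3 → 6
6 → 18
18 → 5
5 → 4
4 → 10
10 → 8
8 → 15
15 → 16
16 → 13
13 → 1
10 → 9
5 → 19
18 → 17
17 → 14
14 → 2

7, 11, 12, 3, 6, 18, 5, 4, 10, 8, 15, 16, 13, 1, 9, 19, 17, 14, 2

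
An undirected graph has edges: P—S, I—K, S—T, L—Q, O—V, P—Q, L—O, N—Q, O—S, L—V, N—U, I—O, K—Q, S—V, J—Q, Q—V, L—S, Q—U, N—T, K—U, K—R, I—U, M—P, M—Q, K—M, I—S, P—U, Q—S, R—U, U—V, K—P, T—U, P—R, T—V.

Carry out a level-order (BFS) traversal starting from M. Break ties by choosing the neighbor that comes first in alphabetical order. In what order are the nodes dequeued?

M K P Q I R U S J L N V O T

Visit M; enqueue K, P, Q → queue [K, P, Q]
Visit K; enqueue I, R, U → queue [P, Q, I, R, U]
Visit P; enqueue S → queue [Q, I, R, U, S]
Visit Q; enqueue J, L, N, V → queue [I, R, U, S, J, L, N, V]
Visit I; enqueue O → queue [R, U, S, J, L, N, V, O]
Visit R → queue [U, S, J, L, N, V, O]
Visit U; enqueue T → queue [S, J, L, N, V, O, T]
Visit S → queue [J, L, N, V, O, T]
Visit J → queue [L, N, V, O, T]
Visit L → queue [N, V, O, T]
Visit N → queue [V, O, T]
Visit V → queue [O, T]
Visit O → queue [T]
Visit T → queue []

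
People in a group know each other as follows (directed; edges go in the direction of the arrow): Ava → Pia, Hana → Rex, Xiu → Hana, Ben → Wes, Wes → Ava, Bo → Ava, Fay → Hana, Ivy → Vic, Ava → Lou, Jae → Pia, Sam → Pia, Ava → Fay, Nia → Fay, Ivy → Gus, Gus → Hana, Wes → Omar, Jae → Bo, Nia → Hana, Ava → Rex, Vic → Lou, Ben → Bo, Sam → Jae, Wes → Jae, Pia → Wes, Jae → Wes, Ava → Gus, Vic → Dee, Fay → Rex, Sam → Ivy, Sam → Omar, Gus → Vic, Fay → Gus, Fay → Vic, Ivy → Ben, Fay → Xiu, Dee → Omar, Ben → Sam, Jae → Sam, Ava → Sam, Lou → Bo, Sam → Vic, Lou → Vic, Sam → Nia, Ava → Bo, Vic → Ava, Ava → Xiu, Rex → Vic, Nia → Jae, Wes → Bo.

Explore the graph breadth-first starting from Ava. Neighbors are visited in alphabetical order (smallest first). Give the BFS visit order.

Ava, Bo, Fay, Gus, Lou, Pia, Rex, Sam, Xiu, Hana, Vic, Wes, Ivy, Jae, Nia, Omar, Dee, Ben

Visit Ava; enqueue Bo, Fay, Gus, Lou, Pia, Rex, Sam, Xiu → queue [Bo, Fay, Gus, Lou, Pia, Rex, Sam, Xiu]
Visit Bo → queue [Fay, Gus, Lou, Pia, Rex, Sam, Xiu]
Visit Fay; enqueue Hana, Vic → queue [Gus, Lou, Pia, Rex, Sam, Xiu, Hana, Vic]
Visit Gus → queue [Lou, Pia, Rex, Sam, Xiu, Hana, Vic]
Visit Lou → queue [Pia, Rex, Sam, Xiu, Hana, Vic]
Visit Pia; enqueue Wes → queue [Rex, Sam, Xiu, Hana, Vic, Wes]
Visit Rex → queue [Sam, Xiu, Hana, Vic, Wes]
Visit Sam; enqueue Ivy, Jae, Nia, Omar → queue [Xiu, Hana, Vic, Wes, Ivy, Jae, Nia, Omar]
Visit Xiu → queue [Hana, Vic, Wes, Ivy, Jae, Nia, Omar]
Visit Hana → queue [Vic, Wes, Ivy, Jae, Nia, Omar]
Visit Vic; enqueue Dee → queue [Wes, Ivy, Jae, Nia, Omar, Dee]
Visit Wes → queue [Ivy, Jae, Nia, Omar, Dee]
Visit Ivy; enqueue Ben → queue [Jae, Nia, Omar, Dee, Ben]
Visit Jae → queue [Nia, Omar, Dee, Ben]
Visit Nia → queue [Omar, Dee, Ben]
Visit Omar → queue [Dee, Ben]
Visit Dee → queue [Ben]
Visit Ben → queue []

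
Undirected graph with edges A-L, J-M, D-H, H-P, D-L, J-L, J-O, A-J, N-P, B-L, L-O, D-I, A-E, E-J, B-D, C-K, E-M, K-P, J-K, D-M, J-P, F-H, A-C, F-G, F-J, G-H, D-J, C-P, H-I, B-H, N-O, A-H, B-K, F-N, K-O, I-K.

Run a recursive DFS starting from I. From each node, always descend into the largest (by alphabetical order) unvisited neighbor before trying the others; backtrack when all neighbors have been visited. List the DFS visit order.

I -> K -> P -> N -> O -> L -> J -> M -> E -> A -> H -> G -> F -> D -> B -> C

Visit I
I → K
K → P
P → N
N → O
O → L
L → J
J → M
M → E
E → A
A → H
H → G
G → F
H → D
D → B
A → C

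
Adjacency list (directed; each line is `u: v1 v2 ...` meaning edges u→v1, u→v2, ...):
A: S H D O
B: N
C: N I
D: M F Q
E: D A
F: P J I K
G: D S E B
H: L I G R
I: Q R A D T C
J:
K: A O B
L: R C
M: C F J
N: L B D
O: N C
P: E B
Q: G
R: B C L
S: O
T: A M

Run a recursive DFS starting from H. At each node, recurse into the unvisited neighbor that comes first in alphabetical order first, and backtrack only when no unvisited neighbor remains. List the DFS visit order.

Visit H
H → G
G → B
B → N
N → D
D → F
F → I
I → A
A → O
O → C
A → S
I → Q
I → R
R → L
I → T
T → M
M → J
F → K
F → P
P → E

H, G, B, N, D, F, I, A, O, C, S, Q, R, L, T, M, J, K, P, E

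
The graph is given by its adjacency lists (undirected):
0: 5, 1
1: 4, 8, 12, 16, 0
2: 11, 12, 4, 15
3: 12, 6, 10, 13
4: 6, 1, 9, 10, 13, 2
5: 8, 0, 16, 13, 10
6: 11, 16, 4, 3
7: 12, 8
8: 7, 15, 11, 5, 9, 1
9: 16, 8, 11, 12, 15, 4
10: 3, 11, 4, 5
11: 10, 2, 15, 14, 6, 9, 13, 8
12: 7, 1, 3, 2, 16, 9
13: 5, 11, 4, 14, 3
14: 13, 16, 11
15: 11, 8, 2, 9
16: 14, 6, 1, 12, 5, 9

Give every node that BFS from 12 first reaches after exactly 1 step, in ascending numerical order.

Level 0: 12
Level 1: 1, 2, 3, 7, 9, 16
Level 2: 0, 4, 5, 6, 8, 10, 11, 13, 14, 15

1, 2, 3, 7, 9, 16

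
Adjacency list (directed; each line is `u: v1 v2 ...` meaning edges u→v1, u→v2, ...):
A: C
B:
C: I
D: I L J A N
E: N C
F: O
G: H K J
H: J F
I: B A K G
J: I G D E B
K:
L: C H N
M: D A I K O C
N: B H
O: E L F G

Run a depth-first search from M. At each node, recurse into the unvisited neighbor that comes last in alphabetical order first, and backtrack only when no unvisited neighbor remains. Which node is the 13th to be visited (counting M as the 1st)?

Visit M
M → O
O → L
L → N
N → H
H → J
J → I
I → K
I → G
I → B
I → A
A → C
J → E
J → D
H → F

Visit order: M, O, L, N, H, J, I, K, G, B, A, C, E, D, F

E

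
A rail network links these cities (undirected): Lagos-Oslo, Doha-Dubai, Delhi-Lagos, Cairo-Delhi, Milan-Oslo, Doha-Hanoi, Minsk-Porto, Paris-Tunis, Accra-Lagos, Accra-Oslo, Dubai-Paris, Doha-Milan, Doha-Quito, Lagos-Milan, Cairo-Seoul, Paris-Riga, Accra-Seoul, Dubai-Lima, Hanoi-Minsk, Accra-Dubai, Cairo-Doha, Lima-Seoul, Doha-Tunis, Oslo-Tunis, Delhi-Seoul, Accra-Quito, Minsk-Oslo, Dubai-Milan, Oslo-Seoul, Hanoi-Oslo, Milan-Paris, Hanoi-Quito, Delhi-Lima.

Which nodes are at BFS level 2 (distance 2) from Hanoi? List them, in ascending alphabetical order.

Accra, Cairo, Dubai, Lagos, Milan, Porto, Seoul, Tunis

Level 0: Hanoi
Level 1: Doha, Minsk, Oslo, Quito
Level 2: Accra, Cairo, Dubai, Lagos, Milan, Porto, Seoul, Tunis
Level 3: Delhi, Lima, Paris
Level 4: Riga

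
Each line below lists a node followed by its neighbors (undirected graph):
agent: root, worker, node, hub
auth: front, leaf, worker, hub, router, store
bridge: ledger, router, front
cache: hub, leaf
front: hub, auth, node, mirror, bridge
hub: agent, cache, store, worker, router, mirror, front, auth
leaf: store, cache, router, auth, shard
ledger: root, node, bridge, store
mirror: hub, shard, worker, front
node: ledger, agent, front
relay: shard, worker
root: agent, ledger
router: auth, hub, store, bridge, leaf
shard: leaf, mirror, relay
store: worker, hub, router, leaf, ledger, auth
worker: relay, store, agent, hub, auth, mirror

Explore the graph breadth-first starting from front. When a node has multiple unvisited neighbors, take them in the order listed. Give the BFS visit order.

Visit front; enqueue hub, auth, node, mirror, bridge → queue [hub, auth, node, mirror, bridge]
Visit hub; enqueue agent, cache, store, worker, router → queue [auth, node, mirror, bridge, agent, cache, store, worker, router]
Visit auth; enqueue leaf → queue [node, mirror, bridge, agent, cache, store, worker, router, leaf]
Visit node; enqueue ledger → queue [mirror, bridge, agent, cache, store, worker, router, leaf, ledger]
Visit mirror; enqueue shard → queue [bridge, agent, cache, store, worker, router, leaf, ledger, shard]
Visit bridge → queue [agent, cache, store, worker, router, leaf, ledger, shard]
Visit agent; enqueue root → queue [cache, store, worker, router, leaf, ledger, shard, root]
Visit cache → queue [store, worker, router, leaf, ledger, shard, root]
Visit store → queue [worker, router, leaf, ledger, shard, root]
Visit worker; enqueue relay → queue [router, leaf, ledger, shard, root, relay]
Visit router → queue [leaf, ledger, shard, root, relay]
Visit leaf → queue [ledger, shard, root, relay]
Visit ledger → queue [shard, root, relay]
Visit shard → queue [root, relay]
Visit root → queue [relay]
Visit relay → queue []

front, hub, auth, node, mirror, bridge, agent, cache, store, worker, router, leaf, ledger, shard, root, relay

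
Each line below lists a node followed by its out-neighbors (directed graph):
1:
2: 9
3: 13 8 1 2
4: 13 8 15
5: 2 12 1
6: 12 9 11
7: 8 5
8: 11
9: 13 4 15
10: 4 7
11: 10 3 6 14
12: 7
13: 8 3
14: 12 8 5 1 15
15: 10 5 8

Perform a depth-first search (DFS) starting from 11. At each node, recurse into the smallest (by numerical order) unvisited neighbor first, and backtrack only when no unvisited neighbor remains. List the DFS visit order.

11, 3, 1, 2, 9, 4, 8, 13, 15, 5, 12, 7, 10, 6, 14

Visit 11
11 → 3
3 → 1
3 → 2
2 → 9
9 → 4
4 → 8
4 → 13
4 → 15
15 → 5
5 → 12
12 → 7
15 → 10
11 → 6
11 → 14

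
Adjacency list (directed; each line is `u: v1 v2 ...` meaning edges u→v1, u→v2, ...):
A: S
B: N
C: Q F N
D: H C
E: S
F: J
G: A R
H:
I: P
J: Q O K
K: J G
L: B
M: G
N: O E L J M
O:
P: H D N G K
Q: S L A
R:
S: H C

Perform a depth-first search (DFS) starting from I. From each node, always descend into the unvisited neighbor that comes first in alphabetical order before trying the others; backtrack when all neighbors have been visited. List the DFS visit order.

I -> P -> D -> C -> F -> J -> K -> G -> A -> S -> H -> R -> O -> Q -> L -> B -> N -> E -> M

Visit I
I → P
P → D
D → C
C → F
F → J
J → K
K → G
G → A
A → S
S → H
G → R
J → O
J → Q
Q → L
L → B
B → N
N → E
N → M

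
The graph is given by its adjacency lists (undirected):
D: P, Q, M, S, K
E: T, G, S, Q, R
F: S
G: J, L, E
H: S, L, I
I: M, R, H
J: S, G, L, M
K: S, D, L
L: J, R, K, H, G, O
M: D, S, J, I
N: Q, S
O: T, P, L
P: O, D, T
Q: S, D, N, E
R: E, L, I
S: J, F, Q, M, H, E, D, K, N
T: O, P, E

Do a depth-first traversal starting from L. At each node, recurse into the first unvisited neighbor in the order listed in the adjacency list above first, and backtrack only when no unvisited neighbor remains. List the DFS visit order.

Visit L
L → J
J → S
S → F
S → Q
Q → D
D → P
P → O
O → T
T → E
E → G
E → R
R → I
I → M
I → H
D → K
Q → N

L -> J -> S -> F -> Q -> D -> P -> O -> T -> E -> G -> R -> I -> M -> H -> K -> N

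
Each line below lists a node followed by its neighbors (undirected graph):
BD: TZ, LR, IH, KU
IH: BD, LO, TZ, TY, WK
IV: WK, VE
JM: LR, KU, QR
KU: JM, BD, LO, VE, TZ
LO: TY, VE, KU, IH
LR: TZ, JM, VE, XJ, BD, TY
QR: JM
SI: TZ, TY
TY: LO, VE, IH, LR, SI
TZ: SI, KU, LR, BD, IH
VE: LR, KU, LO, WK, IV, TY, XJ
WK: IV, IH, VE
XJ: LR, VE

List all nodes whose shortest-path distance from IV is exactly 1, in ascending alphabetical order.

Level 0: IV
Level 1: VE, WK
Level 2: IH, KU, LO, LR, TY, XJ
Level 3: BD, JM, SI, TZ
Level 4: QR

VE, WK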